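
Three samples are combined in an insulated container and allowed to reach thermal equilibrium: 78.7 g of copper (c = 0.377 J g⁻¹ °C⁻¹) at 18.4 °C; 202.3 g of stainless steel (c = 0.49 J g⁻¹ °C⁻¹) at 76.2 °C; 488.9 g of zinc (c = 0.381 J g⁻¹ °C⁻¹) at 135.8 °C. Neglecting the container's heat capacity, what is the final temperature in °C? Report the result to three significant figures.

Σ mᵢcᵢ(T − Tᵢ) = 0  ⇒  T = Σ mᵢcᵢTᵢ / Σ mᵢcᵢ
Σ mᵢcᵢ = 78.7×0.377 + 202.3×0.49 + 488.9×0.381 = 315.0678
Σ mᵢcᵢTᵢ = 29.6699×18.4 + 99.127×76.2 + 186.2709×135.8 = 33395
T = 33395 / 315.0678 = 106.0 °C

T_f = 106 °C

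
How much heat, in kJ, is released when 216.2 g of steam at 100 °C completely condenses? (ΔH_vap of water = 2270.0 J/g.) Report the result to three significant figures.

q = m × ΔH_vap = 216.2 × 2270.0 = 490800 J = 491 kJ

q = 491 kJ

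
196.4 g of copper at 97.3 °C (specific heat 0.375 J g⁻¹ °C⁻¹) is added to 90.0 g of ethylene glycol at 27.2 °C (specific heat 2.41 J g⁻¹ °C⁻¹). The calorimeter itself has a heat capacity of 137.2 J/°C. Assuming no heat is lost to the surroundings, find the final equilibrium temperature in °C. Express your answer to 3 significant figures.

T_f = 39.3 °C

Heat lost by copper = heat gained by ethylene glycol + calorimeter.
(196.4)(0.375)(97.3 − T) = [(90.0)(2.41) + 137.2](T − 27.2)
73.65 (97.3 − T) = 354.1 (T − 27.2)
7166.1 − 73.65 T = 354.1 T − 9631.5
16797.6 = 427.75 T
T = 39.27 °C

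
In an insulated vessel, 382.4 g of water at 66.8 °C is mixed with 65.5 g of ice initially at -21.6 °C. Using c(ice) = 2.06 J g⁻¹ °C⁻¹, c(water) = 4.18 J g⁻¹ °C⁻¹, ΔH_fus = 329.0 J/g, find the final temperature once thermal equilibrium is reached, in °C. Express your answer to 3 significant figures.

Heat to bring ice to 0 °C and melt it: q₁ = 65.5×2.06×21.6 + 65.5×329.0 = 24464 J
Heat the water can supply cooling to 0 °C: 382.4×4.18×66.8 = 106775 J > q₁, so all ice melts.
Energy balance: 382.4×4.18×(66.8 − T) = 24464 + 65.5×4.18×(T − 0)
1598.432(66.8 − T) = 24464 + 273.79 T
106775 − 24464 = 1872.222 T
T = 82311 / 1872.222 = 43.96 °C

T_f = 44.0 °C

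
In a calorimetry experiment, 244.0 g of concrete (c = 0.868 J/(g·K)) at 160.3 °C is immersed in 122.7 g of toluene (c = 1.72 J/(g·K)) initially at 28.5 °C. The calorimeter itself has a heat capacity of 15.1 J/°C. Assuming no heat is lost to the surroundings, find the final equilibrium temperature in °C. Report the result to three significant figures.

Heat lost by concrete = heat gained by toluene + calorimeter.
(244.0)(0.868)(160.3 − T) = [(122.7)(1.72) + 15.1](T − 28.5)
211.792 (160.3 − T) = 226.144 (T − 28.5)
33950 − 211.792 T = 226.144 T − 6445.1
40395.1 = 437.936 T
T = 92.24 °C

T_f = 92.2 °C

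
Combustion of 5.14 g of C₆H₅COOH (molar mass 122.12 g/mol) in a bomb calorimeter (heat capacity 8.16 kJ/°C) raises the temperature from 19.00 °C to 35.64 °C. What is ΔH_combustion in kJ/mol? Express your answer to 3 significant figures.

ΔT = 35.64 − 19.00 = 16.64 °C
q_cal = C_cal × ΔT = 8.16 × 16.64 = 135.7824 kJ
n = 5.14 / 122.12 = 0.04209 mol
q_rxn = −q_cal = -135.7824 kJ
ΔH = -135.7824 / 0.04209 = -3226 kJ/mol

ΔH = -3230 kJ/mol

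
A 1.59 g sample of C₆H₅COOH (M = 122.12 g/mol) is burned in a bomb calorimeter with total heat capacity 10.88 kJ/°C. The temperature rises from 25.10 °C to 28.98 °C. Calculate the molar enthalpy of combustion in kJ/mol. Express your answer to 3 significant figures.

ΔT = 28.98 − 25.10 = 3.88 °C
q_cal = C_cal × ΔT = 10.88 × 3.88 = 42.2144 kJ
n = 1.59 / 122.12 = 0.01302 mol
q_rxn = −q_cal = -42.2144 kJ
ΔH = -42.2144 / 0.01302 = -3242 kJ/mol

ΔH = -3240 kJ/mol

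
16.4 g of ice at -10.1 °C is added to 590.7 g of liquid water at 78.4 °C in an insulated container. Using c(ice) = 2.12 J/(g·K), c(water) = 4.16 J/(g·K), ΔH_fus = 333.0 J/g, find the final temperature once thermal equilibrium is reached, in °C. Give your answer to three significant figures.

Heat to bring ice to 0 °C and melt it: q₁ = 16.4×2.12×10.1 + 16.4×333.0 = 5812.4 J
Heat the water can supply cooling to 0 °C: 590.7×4.16×78.4 = 192653 J > q₁, so all ice melts.
Energy balance: 590.7×4.16×(78.4 − T) = 5812.4 + 16.4×4.16×(T − 0)
2457.312(78.4 − T) = 5812.4 + 68.224 T
192653 − 5812.4 = 2525.536 T
T = 186840.6 / 2525.536 = 73.98 °C

T_f = 74.0 °C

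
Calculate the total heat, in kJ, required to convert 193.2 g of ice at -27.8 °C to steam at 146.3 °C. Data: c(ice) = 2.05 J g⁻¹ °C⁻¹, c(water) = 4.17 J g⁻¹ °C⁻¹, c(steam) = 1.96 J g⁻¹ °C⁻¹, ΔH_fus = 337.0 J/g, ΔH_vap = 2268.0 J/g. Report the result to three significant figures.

q = 612 kJ

q1 (heat ice -27.8→0.0 °C): 193.2 × 2.05 × 27.8 = 11010 J
q2 (melt at 0 °C): 193.2 × 337.0 = 65108 J
q3 (heat water 0.0→100.0 °C): 193.2 × 4.17 × 100.0 = 80564 J
q4 (vaporize at 100 °C): 193.2 × 2268.0 = 438178 J
q5 (heat steam 100.0→146.3 °C): 193.2 × 1.96 × 46.3 = 17533 J
Total: 11010 + 65108 + 80564 + 438178 + 17533 = 612393 J = 612 kJ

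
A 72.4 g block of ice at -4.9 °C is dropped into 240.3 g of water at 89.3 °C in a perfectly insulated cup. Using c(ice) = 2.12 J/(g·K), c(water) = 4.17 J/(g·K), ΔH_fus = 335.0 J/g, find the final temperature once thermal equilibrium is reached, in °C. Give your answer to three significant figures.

T_f = 49.4 °C

Heat to bring ice to 0 °C and melt it: q₁ = 72.4×2.12×4.9 + 72.4×335.0 = 25006 J
Heat the water can supply cooling to 0 °C: 240.3×4.17×89.3 = 89483.2 J > q₁, so all ice melts.
Energy balance: 240.3×4.17×(89.3 − T) = 25006 + 72.4×4.17×(T − 0)
1002.051(89.3 − T) = 25006 + 301.908 T
89483.2 − 25006 = 1303.959 T
T = 64477.2 / 1303.959 = 49.447 °C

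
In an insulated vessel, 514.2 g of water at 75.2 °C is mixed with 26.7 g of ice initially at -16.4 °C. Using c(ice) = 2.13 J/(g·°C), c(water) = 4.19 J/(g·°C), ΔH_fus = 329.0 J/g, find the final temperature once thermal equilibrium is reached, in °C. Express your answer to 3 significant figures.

T_f = 67.2 °C

Heat to bring ice to 0 °C and melt it: q₁ = 26.7×2.13×16.4 + 26.7×329.0 = 9717.0 J
Heat the water can supply cooling to 0 °C: 514.2×4.19×75.2 = 162018 J > q₁, so all ice melts.
Energy balance: 514.2×4.19×(75.2 − T) = 9717.0 + 26.7×4.19×(T − 0)
2154.498(75.2 − T) = 9717.0 + 111.873 T
162018 − 9717.0 = 2266.371 T
T = 152301.0 / 2266.371 = 67.20 °C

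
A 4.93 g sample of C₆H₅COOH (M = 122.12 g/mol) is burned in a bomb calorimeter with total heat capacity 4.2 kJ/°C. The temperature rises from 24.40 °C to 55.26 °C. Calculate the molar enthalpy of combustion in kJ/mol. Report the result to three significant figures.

ΔH = -3210 kJ/mol

ΔT = 55.26 − 24.40 = 30.86 °C
q_cal = C_cal × ΔT = 4.2 × 30.86 = 129.612 kJ
n = 4.93 / 122.12 = 0.04037 mol
q_rxn = −q_cal = -129.612 kJ
ΔH = -129.612 / 0.04037 = -3211 kJ/mol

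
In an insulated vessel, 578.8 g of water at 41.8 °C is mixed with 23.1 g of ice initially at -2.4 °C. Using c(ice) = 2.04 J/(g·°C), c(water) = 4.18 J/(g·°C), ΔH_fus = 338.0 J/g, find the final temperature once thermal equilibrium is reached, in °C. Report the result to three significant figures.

Heat to bring ice to 0 °C and melt it: q₁ = 23.1×2.04×2.4 + 23.1×338.0 = 7920.9 J
Heat the water can supply cooling to 0 °C: 578.8×4.18×41.8 = 101130 J > q₁, so all ice melts.
Energy balance: 578.8×4.18×(41.8 − T) = 7920.9 + 23.1×4.18×(T − 0)
2419.384(41.8 − T) = 7920.9 + 96.558 T
101130 − 7920.9 = 2515.942 T
T = 93209.1 / 2515.942 = 37.047 °C

T_f = 37.0 °C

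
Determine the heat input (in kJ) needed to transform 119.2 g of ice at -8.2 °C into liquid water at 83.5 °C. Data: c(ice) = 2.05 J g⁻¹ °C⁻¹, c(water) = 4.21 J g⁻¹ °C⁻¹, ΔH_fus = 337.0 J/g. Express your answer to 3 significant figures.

q1 (heat ice -8.2→0.0 °C): 119.2 × 2.05 × 8.2 = 2004 J
q2 (melt at 0 °C): 119.2 × 337.0 = 40170 J
q3 (heat water 0.0→83.5 °C): 119.2 × 4.21 × 83.5 = 41903 J
Total: 2004 + 40170 + 41903 = 84077 J = 84.1 kJ

q = 84.1 kJ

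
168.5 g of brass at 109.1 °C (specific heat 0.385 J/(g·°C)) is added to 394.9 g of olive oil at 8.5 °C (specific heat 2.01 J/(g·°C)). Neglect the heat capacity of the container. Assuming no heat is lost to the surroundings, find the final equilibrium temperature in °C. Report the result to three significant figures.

T_f = 16.1 °C

Heat lost by brass = heat gained by olive oil.
(168.5)(0.385)(109.1 − T) = (394.9)(2.01)(T − 8.5)
64.8725 (109.1 − T) = 793.749 (T − 8.5)
7077.6 − 64.8725 T = 793.749 T − 6746.9
13824.5 = 858.6215 T
T = 16.10 °C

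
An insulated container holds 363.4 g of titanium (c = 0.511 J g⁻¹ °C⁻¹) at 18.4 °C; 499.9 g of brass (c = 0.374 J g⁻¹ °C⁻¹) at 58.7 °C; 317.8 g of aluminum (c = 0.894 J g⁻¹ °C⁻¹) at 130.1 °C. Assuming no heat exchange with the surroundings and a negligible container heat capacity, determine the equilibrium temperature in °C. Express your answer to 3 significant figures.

T_f = 78.2 °C

Σ mᵢcᵢ(T − Tᵢ) = 0  ⇒  T = Σ mᵢcᵢTᵢ / Σ mᵢcᵢ
Σ mᵢcᵢ = 363.4×0.511 + 499.9×0.374 + 317.8×0.894 = 656.7732
Σ mᵢcᵢTᵢ = 185.6974×18.4 + 186.9626×58.7 + 284.1132×130.1 = 51355
T = 51355 / 656.7732 = 78.19 °C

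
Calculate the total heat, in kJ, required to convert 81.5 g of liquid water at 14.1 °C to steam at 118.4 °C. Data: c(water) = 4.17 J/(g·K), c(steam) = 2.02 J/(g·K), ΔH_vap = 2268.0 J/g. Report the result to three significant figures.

q1 (heat water 14.1→100.0 °C): 81.5 × 4.17 × 85.9 = 29194 J
q2 (vaporize at 100 °C): 81.5 × 2268.0 = 184842 J
q3 (heat steam 100.0→118.4 °C): 81.5 × 2.02 × 18.4 = 3029 J
Total: 29194 + 184842 + 3029 = 217065 J = 217 kJ

q = 217 kJ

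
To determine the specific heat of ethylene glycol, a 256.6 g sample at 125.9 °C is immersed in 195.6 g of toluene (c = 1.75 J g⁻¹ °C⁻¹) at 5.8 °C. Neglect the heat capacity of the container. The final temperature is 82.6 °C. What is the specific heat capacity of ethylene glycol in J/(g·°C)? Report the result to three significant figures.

c = 2.37 J/(g·°C)

q_gained = (195.6 × 1.75) × (82.6 − 5.8) = 26290 J
q_lost = 256.6 × c × (125.9 − 82.6) = 11110.78 c
Set equal: c = 26290 / 11110.78 = 2.37 J/(g·°C)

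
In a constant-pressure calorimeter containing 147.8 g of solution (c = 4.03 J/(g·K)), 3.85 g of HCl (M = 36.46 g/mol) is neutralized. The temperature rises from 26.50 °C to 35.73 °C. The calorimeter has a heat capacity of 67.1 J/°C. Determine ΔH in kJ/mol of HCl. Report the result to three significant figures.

|ΔT| = |35.73 − 26.50| = 9.23 °C
|q_surr| = (147.8 × 4.03 + 67.1) × 9.23 = 662.734 × 9.23 = 6117 J
n(HCl) = 3.85 / 36.46 = 0.1056 mol
Temperature rose, so q_rxn = −|q_surr| = -6.117 kJ
ΔH = q_rxn / n = -57.93 kJ/mol

ΔH = -57.9 kJ/mol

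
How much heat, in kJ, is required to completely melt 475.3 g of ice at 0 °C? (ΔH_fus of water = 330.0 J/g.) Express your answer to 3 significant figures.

q = 157 kJ

q = m × ΔH_fus = 475.3 × 330.0 = 156800 J = 157 kJ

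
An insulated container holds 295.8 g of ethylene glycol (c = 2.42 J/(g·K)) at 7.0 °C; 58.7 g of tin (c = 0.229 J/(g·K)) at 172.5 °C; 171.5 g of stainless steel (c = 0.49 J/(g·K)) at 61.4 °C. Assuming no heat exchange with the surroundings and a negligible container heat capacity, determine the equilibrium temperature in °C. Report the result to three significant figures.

T_f = 15.4 °C

Σ mᵢcᵢ(T − Tᵢ) = 0  ⇒  T = Σ mᵢcᵢTᵢ / Σ mᵢcᵢ
Σ mᵢcᵢ = 295.8×2.42 + 58.7×0.229 + 171.5×0.49 = 813.3133
Σ mᵢcᵢTᵢ = 715.836×7.0 + 13.4423×172.5 + 84.035×61.4 = 12489
T = 12489 / 813.3133 = 15.36 °C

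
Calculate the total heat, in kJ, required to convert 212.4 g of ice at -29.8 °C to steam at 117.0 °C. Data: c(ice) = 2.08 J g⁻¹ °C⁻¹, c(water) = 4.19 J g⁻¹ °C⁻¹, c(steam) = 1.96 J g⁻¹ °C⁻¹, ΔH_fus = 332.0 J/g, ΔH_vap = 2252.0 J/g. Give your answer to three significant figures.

q1 (heat ice -29.8→0.0 °C): 212.4 × 2.08 × 29.8 = 13165 J
q2 (melt at 0 °C): 212.4 × 332.0 = 70517 J
q3 (heat water 0.0→100.0 °C): 212.4 × 4.19 × 100.0 = 88996 J
q4 (vaporize at 100 °C): 212.4 × 2252.0 = 478325 J
q5 (heat steam 100.0→117.0 °C): 212.4 × 1.96 × 17.0 = 7077 J
Total: 13165 + 70517 + 88996 + 478325 + 7077 = 658080 J = 658 kJ

q = 658 kJ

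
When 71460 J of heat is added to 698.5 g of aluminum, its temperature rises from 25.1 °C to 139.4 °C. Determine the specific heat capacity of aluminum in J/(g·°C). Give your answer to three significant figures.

c = q / (m ΔT) = 71460 / (698.5 × 114.3)
c = 71460 / 79838.55 = 0.895 J/(g·°C)

c = 0.895 J/(g·°C)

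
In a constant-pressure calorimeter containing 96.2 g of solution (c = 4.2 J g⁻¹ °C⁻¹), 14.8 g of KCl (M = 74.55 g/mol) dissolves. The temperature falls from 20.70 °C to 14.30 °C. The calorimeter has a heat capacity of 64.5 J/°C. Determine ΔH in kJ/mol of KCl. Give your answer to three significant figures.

|ΔT| = |14.30 − 20.70| = 6.40 °C
|q_surr| = (96.2 × 4.2 + 64.5) × 6.40 = 468.54 × 6.40 = 2999 J
n(KCl) = 14.8 / 74.55 = 0.1985 mol
Temperature fell, so q_rxn = +|q_surr| = 2.999 kJ
ΔH = q_rxn / n = 15.11 kJ/mol

ΔH = 15.1 kJ/mol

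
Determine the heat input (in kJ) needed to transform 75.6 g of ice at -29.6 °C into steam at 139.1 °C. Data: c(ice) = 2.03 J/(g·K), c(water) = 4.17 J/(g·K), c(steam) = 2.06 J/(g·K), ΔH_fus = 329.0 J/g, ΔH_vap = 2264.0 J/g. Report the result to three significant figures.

q = 238 kJ

q1 (heat ice -29.6→0.0 °C): 75.6 × 2.03 × 29.6 = 4543 J
q2 (melt at 0 °C): 75.6 × 329.0 = 24872 J
q3 (heat water 0.0→100.0 °C): 75.6 × 4.17 × 100.0 = 31525 J
q4 (vaporize at 100 °C): 75.6 × 2264.0 = 171158 J
q5 (heat steam 100.0→139.1 °C): 75.6 × 2.06 × 39.1 = 6089 J
Total: 4543 + 24872 + 31525 + 171158 + 6089 = 238187 J = 238 kJ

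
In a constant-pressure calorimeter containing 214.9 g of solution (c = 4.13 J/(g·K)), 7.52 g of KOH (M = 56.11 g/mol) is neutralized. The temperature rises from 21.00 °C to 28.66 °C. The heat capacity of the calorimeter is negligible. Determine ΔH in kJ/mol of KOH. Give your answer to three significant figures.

|ΔT| = |28.66 − 21.00| = 7.66 °C
|q_surr| = (214.9 × 4.13) × 7.66 = 887.537 × 7.66 = 6799 J
n(KOH) = 7.52 / 56.11 = 0.1340 mol
Temperature rose, so q_rxn = −|q_surr| = -6.799 kJ
ΔH = q_rxn / n = -50.74 kJ/mol

ΔH = -50.7 kJ/mol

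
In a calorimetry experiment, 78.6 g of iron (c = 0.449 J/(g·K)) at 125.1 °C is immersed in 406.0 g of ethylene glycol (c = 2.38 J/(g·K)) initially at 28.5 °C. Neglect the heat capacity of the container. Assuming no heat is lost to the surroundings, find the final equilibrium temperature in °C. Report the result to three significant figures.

T_f = 31.9 °C

Heat lost by iron = heat gained by ethylene glycol.
(78.6)(0.449)(125.1 − T) = (406.0)(2.38)(T − 28.5)
35.2914 (125.1 − T) = 966.28 (T − 28.5)
4415.0 − 35.2914 T = 966.28 T − 27539
31954.0 = 1001.5714 T
T = 31.90 °C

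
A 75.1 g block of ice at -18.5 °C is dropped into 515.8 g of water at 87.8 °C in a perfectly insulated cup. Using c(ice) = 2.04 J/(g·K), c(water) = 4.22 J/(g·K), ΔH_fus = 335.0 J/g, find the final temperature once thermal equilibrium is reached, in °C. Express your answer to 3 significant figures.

T_f = 65.4 °C

Heat to bring ice to 0 °C and melt it: q₁ = 75.1×2.04×18.5 + 75.1×335.0 = 27993 J
Heat the water can supply cooling to 0 °C: 515.8×4.22×87.8 = 191112 J > q₁, so all ice melts.
Energy balance: 515.8×4.22×(87.8 − T) = 27993 + 75.1×4.22×(T − 0)
2176.676(87.8 − T) = 27993 + 316.922 T
191112 − 27993 = 2493.598 T
T = 163119 / 2493.598 = 65.42 °C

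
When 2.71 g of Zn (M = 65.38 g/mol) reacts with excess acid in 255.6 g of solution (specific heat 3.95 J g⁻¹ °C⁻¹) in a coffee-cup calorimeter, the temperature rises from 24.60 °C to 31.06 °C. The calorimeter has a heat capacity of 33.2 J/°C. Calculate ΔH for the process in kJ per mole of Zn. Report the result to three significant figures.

ΔH = -163 kJ/mol

|ΔT| = |31.06 − 24.60| = 6.46 °C
|q_surr| = (255.6 × 3.95 + 33.2) × 6.46 = 1042.82 × 6.46 = 6737 J
n(Zn) = 2.71 / 65.38 = 0.04145 mol
Temperature rose, so q_rxn = −|q_surr| = -6.737 kJ
ΔH = q_rxn / n = -162.5 kJ/mol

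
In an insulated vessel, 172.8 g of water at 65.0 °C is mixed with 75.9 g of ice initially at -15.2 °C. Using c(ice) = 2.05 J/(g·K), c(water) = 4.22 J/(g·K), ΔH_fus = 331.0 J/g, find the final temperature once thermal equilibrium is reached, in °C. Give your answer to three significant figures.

Heat to bring ice to 0 °C and melt it: q₁ = 75.9×2.05×15.2 + 75.9×331.0 = 27488 J
Heat the water can supply cooling to 0 °C: 172.8×4.22×65.0 = 47399.0 J > q₁, so all ice melts.
Energy balance: 172.8×4.22×(65.0 − T) = 27488 + 75.9×4.22×(T − 0)
729.216(65.0 − T) = 27488 + 320.298 T
47399.0 − 27488 = 1049.514 T
T = 19911.0 / 1049.514 = 18.97 °C

T_f = 19.0 °C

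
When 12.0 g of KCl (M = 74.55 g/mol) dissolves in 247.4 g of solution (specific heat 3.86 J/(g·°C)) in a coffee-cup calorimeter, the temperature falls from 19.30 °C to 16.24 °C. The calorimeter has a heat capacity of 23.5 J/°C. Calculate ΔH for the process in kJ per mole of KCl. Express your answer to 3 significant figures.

|ΔT| = |16.24 − 19.30| = 3.06 °C
|q_surr| = (247.4 × 3.86 + 23.5) × 3.06 = 978.464 × 3.06 = 2994 J
n(KCl) = 12.0 / 74.55 = 0.1610 mol
Temperature fell, so q_rxn = +|q_surr| = 2.994 kJ
ΔH = q_rxn / n = 18.60 kJ/mol

ΔH = 18.6 kJ/mol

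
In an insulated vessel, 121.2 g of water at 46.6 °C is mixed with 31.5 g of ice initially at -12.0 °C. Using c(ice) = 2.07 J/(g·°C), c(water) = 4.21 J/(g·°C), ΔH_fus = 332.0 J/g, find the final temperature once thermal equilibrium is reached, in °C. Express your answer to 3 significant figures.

Heat to bring ice to 0 °C and melt it: q₁ = 31.5×2.07×12.0 + 31.5×332.0 = 11240 J
Heat the water can supply cooling to 0 °C: 121.2×4.21×46.6 = 23777.7 J > q₁, so all ice melts.
Energy balance: 121.2×4.21×(46.6 − T) = 11240 + 31.5×4.21×(T − 0)
510.252(46.6 − T) = 11240 + 132.615 T
23777.7 − 11240 = 642.867 T
T = 12537.7 / 642.867 = 19.50 °C

T_f = 19.5 °C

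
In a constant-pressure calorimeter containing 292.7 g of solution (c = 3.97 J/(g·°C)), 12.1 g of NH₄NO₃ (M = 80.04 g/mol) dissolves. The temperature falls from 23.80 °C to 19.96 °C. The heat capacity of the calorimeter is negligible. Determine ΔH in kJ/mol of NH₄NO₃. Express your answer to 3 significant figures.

ΔH = 29.5 kJ/mol

|ΔT| = |19.96 − 23.80| = 3.84 °C
|q_surr| = (292.7 × 3.97) × 3.84 = 1162.019 × 3.84 = 4462 J
n(NH₄NO₃) = 12.1 / 80.04 = 0.1512 mol
Temperature fell, so q_rxn = +|q_surr| = 4.462 kJ
ΔH = q_rxn / n = 29.51 kJ/mol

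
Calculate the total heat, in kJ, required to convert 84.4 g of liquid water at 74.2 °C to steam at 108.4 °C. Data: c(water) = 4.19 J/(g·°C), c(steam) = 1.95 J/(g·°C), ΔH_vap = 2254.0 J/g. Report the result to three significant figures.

q = 201 kJ

q1 (heat water 74.2→100.0 °C): 84.4 × 4.19 × 25.8 = 9124 J
q2 (vaporize at 100 °C): 84.4 × 2254.0 = 190238 J
q3 (heat steam 100.0→108.4 °C): 84.4 × 1.95 × 8.4 = 1382 J
Total: 9124 + 190238 + 1382 = 200744 J = 201 kJ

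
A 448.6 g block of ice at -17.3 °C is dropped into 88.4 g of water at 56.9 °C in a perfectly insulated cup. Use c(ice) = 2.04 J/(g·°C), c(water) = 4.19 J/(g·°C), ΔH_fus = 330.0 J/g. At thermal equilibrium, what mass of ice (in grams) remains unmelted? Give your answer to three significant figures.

m_ice remaining = 433 g

Heat to warm all ice to 0 °C: 448.6×2.04×17.3 = 15832 J
Heat released by water cooling to 0 °C: 88.4×4.19×56.9 = 21076 J
21076 J < 15832 + 448.6×330.0 = 163870 J, so not all ice melts; final T = 0 °C.
Heat left for melting: 21076 − 15832 = 5244 J
Mass melted = 5244 / 330.0 = 15.89 g
Ice remaining = 448.6 − 15.89 = 432.71 g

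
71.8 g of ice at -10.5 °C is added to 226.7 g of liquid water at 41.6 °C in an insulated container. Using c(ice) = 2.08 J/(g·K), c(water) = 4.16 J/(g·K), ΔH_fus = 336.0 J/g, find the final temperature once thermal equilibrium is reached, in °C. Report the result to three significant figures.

Heat to bring ice to 0 °C and melt it: q₁ = 71.8×2.08×10.5 + 71.8×336.0 = 25693 J
Heat the water can supply cooling to 0 °C: 226.7×4.16×41.6 = 39231.8 J > q₁, so all ice melts.
Energy balance: 226.7×4.16×(41.6 − T) = 25693 + 71.8×4.16×(T − 0)
943.072(41.6 − T) = 25693 + 298.688 T
39231.8 − 25693 = 1241.760 T
T = 13538.8 / 1241.760 = 10.90 °C

T_f = 10.9 °C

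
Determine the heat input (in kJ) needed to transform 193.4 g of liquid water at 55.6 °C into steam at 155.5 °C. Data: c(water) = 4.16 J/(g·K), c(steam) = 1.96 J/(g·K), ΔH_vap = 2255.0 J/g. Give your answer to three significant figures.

q = 493 kJ

q1 (heat water 55.6→100.0 °C): 193.4 × 4.16 × 44.4 = 35722 J
q2 (vaporize at 100 °C): 193.4 × 2255.0 = 436117 J
q3 (heat steam 100.0→155.5 °C): 193.4 × 1.96 × 55.5 = 21038 J
Total: 35722 + 436117 + 21038 = 492877 J = 493 kJ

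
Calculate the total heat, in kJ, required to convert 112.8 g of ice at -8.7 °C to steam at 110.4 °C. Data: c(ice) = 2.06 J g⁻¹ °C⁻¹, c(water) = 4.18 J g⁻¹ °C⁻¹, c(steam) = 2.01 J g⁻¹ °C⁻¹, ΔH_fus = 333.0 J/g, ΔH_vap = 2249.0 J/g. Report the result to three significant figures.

q1 (heat ice -8.7→0.0 °C): 112.8 × 2.06 × 8.7 = 2022 J
q2 (melt at 0 °C): 112.8 × 333.0 = 37562 J
q3 (heat water 0.0→100.0 °C): 112.8 × 4.18 × 100.0 = 47150 J
q4 (vaporize at 100 °C): 112.8 × 2249.0 = 253687 J
q5 (heat steam 100.0→110.4 °C): 112.8 × 2.01 × 10.4 = 2358 J
Total: 2022 + 37562 + 47150 + 253687 + 2358 = 342779 J = 343 kJ

q = 343 kJ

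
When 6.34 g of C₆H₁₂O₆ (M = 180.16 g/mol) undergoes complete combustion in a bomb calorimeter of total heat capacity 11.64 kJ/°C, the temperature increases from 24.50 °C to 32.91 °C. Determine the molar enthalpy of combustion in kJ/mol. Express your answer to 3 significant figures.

ΔH = -2780 kJ/mol

ΔT = 32.91 − 24.50 = 8.41 °C
q_cal = C_cal × ΔT = 11.64 × 8.41 = 97.8924 kJ
n = 6.34 / 180.16 = 0.03519 mol
q_rxn = −q_cal = -97.8924 kJ
ΔH = -97.8924 / 0.03519 = -2782 kJ/mol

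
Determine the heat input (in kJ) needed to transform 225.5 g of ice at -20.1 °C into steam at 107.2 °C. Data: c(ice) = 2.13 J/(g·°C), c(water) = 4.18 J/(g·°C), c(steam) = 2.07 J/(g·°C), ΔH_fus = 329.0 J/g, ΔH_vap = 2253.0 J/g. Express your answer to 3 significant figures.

q = 690 kJ

q1 (heat ice -20.1→0.0 °C): 225.5 × 2.13 × 20.1 = 9654 J
q2 (melt at 0 °C): 225.5 × 329.0 = 74190 J
q3 (heat water 0.0→100.0 °C): 225.5 × 4.18 × 100.0 = 94259 J
q4 (vaporize at 100 °C): 225.5 × 2253.0 = 508052 J
q5 (heat steam 100.0→107.2 °C): 225.5 × 2.07 × 7.2 = 3361 J
Total: 9654 + 74190 + 94259 + 508052 + 3361 = 689516 J = 690 kJ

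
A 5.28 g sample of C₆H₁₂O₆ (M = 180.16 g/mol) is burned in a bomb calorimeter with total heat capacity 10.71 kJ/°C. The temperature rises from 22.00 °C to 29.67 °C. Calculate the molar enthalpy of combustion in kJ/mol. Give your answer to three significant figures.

ΔH = -2800 kJ/mol

ΔT = 29.67 − 22.00 = 7.67 °C
q_cal = C_cal × ΔT = 10.71 × 7.67 = 82.1457 kJ
n = 5.28 / 180.16 = 0.02931 mol
q_rxn = −q_cal = -82.1457 kJ
ΔH = -82.1457 / 0.02931 = -2803 kJ/mol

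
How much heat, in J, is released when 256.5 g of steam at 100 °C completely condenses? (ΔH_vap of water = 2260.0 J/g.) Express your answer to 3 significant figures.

q = 580000 J

q = m × ΔH_vap = 256.5 × 2260.0 = 579700 J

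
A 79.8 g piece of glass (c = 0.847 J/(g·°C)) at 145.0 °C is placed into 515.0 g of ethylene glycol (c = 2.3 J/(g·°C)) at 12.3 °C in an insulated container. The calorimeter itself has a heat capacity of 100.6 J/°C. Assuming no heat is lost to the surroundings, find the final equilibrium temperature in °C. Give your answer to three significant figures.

Heat lost by glass = heat gained by ethylene glycol + calorimeter.
(79.8)(0.847)(145.0 − T) = [(515.0)(2.3) + 100.6](T − 12.3)
67.5906 (145.0 − T) = 1285.1 (T − 12.3)
9800.6 − 67.5906 T = 1285.1 T − 15807
25607.6 = 1352.6906 T
T = 18.93 °C

T_f = 18.9 °C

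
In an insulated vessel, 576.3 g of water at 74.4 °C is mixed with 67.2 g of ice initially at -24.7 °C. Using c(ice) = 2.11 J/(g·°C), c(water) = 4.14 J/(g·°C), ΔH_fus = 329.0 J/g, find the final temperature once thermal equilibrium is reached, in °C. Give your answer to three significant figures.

T_f = 57.0 °C

Heat to bring ice to 0 °C and melt it: q₁ = 67.2×2.11×24.7 + 67.2×329.0 = 25611 J
Heat the water can supply cooling to 0 °C: 576.3×4.14×74.4 = 177510 J > q₁, so all ice melts.
Energy balance: 576.3×4.14×(74.4 − T) = 25611 + 67.2×4.14×(T − 0)
2385.882(74.4 − T) = 25611 + 278.208 T
177510 − 25611 = 2664.090 T
T = 151899 / 2664.090 = 57.02 °C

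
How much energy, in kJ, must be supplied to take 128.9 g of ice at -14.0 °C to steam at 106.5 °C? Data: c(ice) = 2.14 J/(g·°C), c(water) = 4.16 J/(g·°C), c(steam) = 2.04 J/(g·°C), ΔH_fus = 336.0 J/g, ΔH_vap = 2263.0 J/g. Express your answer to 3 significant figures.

q = 394 kJ

q1 (heat ice -14.0→0.0 °C): 128.9 × 2.14 × 14.0 = 3862 J
q2 (melt at 0 °C): 128.9 × 336.0 = 43310 J
q3 (heat water 0.0→100.0 °C): 128.9 × 4.16 × 100.0 = 53622 J
q4 (vaporize at 100 °C): 128.9 × 2263.0 = 291701 J
q5 (heat steam 100.0→106.5 °C): 128.9 × 2.04 × 6.5 = 1709 J
Total: 3862 + 43310 + 53622 + 291701 + 1709 = 394204 J = 394 kJ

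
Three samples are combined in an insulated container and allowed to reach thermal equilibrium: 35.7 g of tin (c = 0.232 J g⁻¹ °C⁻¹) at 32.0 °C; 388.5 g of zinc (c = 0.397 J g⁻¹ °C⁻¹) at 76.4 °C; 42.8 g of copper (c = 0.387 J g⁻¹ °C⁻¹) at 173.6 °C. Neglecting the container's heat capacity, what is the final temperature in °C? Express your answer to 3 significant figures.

Σ mᵢcᵢ(T − Tᵢ) = 0  ⇒  T = Σ mᵢcᵢTᵢ / Σ mᵢcᵢ
Σ mᵢcᵢ = 35.7×0.232 + 388.5×0.397 + 42.8×0.387 = 179.0805
Σ mᵢcᵢTᵢ = 8.2824×32.0 + 154.2345×76.4 + 16.5636×173.6 = 14924
T = 14924 / 179.0805 = 83.34 °C

T_f = 83.3 °C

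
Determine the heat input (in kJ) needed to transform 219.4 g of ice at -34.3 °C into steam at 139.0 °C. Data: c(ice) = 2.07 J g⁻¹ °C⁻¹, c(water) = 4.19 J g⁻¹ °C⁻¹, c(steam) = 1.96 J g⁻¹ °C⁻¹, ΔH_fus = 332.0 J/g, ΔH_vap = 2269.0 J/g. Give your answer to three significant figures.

q = 695 kJ

q1 (heat ice -34.3→0.0 °C): 219.4 × 2.07 × 34.3 = 15578 J
q2 (melt at 0 °C): 219.4 × 332.0 = 72841 J
q3 (heat water 0.0→100.0 °C): 219.4 × 4.19 × 100.0 = 91929 J
q4 (vaporize at 100 °C): 219.4 × 2269.0 = 497819 J
q5 (heat steam 100.0→139.0 °C): 219.4 × 1.96 × 39.0 = 16771 J
Total: 15578 + 72841 + 91929 + 497819 + 16771 = 694938 J = 695 kJ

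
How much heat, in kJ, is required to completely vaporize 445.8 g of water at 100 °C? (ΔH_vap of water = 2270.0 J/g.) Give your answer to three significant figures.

q = 1010 kJ

q = m × ΔH_vap = 445.8 × 2270.0 = 1012000 J = 1010 kJ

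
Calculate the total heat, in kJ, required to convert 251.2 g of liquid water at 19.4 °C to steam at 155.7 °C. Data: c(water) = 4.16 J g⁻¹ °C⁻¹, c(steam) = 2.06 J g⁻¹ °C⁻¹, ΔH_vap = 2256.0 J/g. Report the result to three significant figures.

q1 (heat water 19.4→100.0 °C): 251.2 × 4.16 × 80.6 = 84226 J
q2 (vaporize at 100 °C): 251.2 × 2256.0 = 566707 J
q3 (heat steam 100.0→155.7 °C): 251.2 × 2.06 × 55.7 = 28823 J
Total: 84226 + 566707 + 28823 = 679756 J = 680 kJ

q = 680 kJ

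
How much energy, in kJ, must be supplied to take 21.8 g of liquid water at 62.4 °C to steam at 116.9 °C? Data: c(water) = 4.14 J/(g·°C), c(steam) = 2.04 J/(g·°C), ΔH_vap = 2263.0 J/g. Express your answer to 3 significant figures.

q = 53.5 kJ

q1 (heat water 62.4→100.0 °C): 21.8 × 4.14 × 37.6 = 3393 J
q2 (vaporize at 100 °C): 21.8 × 2263.0 = 49333 J
q3 (heat steam 100.0→116.9 °C): 21.8 × 2.04 × 16.9 = 752 J
Total: 3393 + 49333 + 752 = 53478 J = 53.5 kJ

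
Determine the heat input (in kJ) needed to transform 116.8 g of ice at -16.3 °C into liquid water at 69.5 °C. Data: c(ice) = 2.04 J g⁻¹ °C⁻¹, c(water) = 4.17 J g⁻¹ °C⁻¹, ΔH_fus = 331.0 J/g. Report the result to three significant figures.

q = 76.4 kJ

q1 (heat ice -16.3→0.0 °C): 116.8 × 2.04 × 16.3 = 3884 J
q2 (melt at 0 °C): 116.8 × 331.0 = 38661 J
q3 (heat water 0.0→69.5 °C): 116.8 × 4.17 × 69.5 = 33850 J
Total: 3884 + 38661 + 33850 = 76395 J = 76.4 kJ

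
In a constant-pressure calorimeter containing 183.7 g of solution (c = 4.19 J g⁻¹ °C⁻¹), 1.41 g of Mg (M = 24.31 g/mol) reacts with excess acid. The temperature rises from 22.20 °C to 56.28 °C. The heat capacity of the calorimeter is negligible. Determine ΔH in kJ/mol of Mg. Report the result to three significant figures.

|ΔT| = |56.28 − 22.20| = 34.08 °C
|q_surr| = (183.7 × 4.19) × 34.08 = 769.703 × 34.08 = 26230 J
n(Mg) = 1.41 / 24.31 = 0.05800 mol
Temperature rose, so q_rxn = −|q_surr| = -26.23 kJ
ΔH = q_rxn / n = -452.2 kJ/mol

ΔH = -452 kJ/mol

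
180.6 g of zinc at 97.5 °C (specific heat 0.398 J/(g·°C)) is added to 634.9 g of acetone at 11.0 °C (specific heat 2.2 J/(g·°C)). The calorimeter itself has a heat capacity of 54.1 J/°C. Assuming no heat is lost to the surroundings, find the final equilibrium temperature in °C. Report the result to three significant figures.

Heat lost by zinc = heat gained by acetone + calorimeter.
(180.6)(0.398)(97.5 − T) = [(634.9)(2.2) + 54.1](T − 11.0)
71.8788 (97.5 − T) = 1450.88 (T − 11.0)
7008.2 − 71.8788 T = 1450.88 T − 15960
22968.2 = 1522.7588 T
T = 15.08 °C

T_f = 15.1 °C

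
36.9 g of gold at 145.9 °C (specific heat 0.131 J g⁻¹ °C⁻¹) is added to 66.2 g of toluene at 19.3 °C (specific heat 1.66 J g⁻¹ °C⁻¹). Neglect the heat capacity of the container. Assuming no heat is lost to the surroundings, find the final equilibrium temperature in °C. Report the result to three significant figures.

Heat lost by gold = heat gained by toluene.
(36.9)(0.131)(145.9 − T) = (66.2)(1.66)(T − 19.3)
4.8339 (145.9 − T) = 109.892 (T − 19.3)
705.27 − 4.8339 T = 109.892 T − 2120.9
2826.17 = 114.7259 T
T = 24.63 °C

T_f = 24.6 °C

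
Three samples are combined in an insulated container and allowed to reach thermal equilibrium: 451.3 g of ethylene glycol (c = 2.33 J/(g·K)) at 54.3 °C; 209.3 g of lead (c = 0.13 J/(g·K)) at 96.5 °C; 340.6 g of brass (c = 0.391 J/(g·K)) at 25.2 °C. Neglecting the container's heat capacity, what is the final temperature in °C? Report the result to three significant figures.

Σ mᵢcᵢ(T − Tᵢ) = 0  ⇒  T = Σ mᵢcᵢTᵢ / Σ mᵢcᵢ
Σ mᵢcᵢ = 451.3×2.33 + 209.3×0.13 + 340.6×0.391 = 1211.9126
Σ mᵢcᵢTᵢ = 1051.529×54.3 + 27.209×96.5 + 133.1746×25.2 = 63080
T = 63080 / 1211.9126 = 52.04996 °C

T_f = 52.0 °C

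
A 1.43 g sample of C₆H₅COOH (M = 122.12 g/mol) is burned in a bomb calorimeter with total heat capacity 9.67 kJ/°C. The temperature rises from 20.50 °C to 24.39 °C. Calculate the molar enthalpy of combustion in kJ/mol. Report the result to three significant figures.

ΔT = 24.39 − 20.50 = 3.89 °C
q_cal = C_cal × ΔT = 9.67 × 3.89 = 37.6163 kJ
n = 1.43 / 122.12 = 0.01171 mol
q_rxn = −q_cal = -37.6163 kJ
ΔH = -37.6163 / 0.01171 = -3212 kJ/mol

ΔH = -3210 kJ/mol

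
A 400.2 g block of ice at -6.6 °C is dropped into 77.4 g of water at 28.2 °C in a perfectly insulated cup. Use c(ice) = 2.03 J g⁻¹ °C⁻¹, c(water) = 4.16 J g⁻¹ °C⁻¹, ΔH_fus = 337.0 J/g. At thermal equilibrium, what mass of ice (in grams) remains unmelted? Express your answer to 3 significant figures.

Heat to warm all ice to 0 °C: 400.2×2.03×6.6 = 5361.9 J
Heat released by water cooling to 0 °C: 77.4×4.16×28.2 = 9079.9 J
9079.9 J < 5361.9 + 400.2×337.0 = 140229.3 J, so not all ice melts; final T = 0 °C.
Heat left for melting: 9079.9 − 5361.9 = 3718.0 J
Mass melted = 3718.0 / 337.0 = 11.03 g
Ice remaining = 400.2 − 11.03 = 389.17 g

m_ice remaining = 389 g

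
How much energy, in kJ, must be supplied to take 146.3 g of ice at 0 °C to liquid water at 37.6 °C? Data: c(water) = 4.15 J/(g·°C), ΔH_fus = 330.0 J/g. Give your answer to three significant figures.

q1 (melt at 0 °C): 146.3 × 330.0 = 48279 J
q2 (heat water 0.0→37.6 °C): 146.3 × 4.15 × 37.6 = 22829 J
Total: 48279 + 22829 = 71108 J = 71.1 kJ

q = 71.1 kJ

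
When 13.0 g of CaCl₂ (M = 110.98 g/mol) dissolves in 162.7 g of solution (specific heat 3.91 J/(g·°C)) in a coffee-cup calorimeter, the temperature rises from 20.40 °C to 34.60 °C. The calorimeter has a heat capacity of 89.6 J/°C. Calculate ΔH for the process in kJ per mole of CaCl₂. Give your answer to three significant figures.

ΔH = -88.0 kJ/mol

|ΔT| = |34.60 − 20.40| = 14.20 °C
|q_surr| = (162.7 × 3.91 + 89.6) × 14.20 = 725.757 × 14.20 = 10310 J
n(CaCl₂) = 13.0 / 110.98 = 0.1171 mol
Temperature rose, so q_rxn = −|q_surr| = -10.31 kJ
ΔH = q_rxn / n = -88.04 kJ/mol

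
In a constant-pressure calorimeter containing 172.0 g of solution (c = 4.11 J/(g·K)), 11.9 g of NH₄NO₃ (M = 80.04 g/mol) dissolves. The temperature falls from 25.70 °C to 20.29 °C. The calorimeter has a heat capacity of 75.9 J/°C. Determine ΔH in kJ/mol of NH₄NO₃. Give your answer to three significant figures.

ΔH = 28.5 kJ/mol

|ΔT| = |20.29 − 25.70| = 5.41 °C
|q_surr| = (172.0 × 4.11 + 75.9) × 5.41 = 782.82 × 5.41 = 4235 J
n(NH₄NO₃) = 11.9 / 80.04 = 0.1487 mol
Temperature fell, so q_rxn = +|q_surr| = 4.235 kJ
ΔH = q_rxn / n = 28.48 kJ/mol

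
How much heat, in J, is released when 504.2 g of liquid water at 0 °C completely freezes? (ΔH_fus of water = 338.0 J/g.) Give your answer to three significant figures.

q = 170000 J

q = m × ΔH_fus = 504.2 × 338.0 = 170400 J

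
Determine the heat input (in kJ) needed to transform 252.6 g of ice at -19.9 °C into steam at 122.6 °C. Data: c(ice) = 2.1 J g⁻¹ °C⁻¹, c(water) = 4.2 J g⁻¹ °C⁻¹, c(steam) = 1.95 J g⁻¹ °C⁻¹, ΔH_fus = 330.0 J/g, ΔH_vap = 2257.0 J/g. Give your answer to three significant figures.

q = 781 kJ

q1 (heat ice -19.9→0.0 °C): 252.6 × 2.1 × 19.9 = 10556 J
q2 (melt at 0 °C): 252.6 × 330.0 = 83358 J
q3 (heat water 0.0→100.0 °C): 252.6 × 4.2 × 100.0 = 106092 J
q4 (vaporize at 100 °C): 252.6 × 2257.0 = 570118 J
q5 (heat steam 100.0→122.6 °C): 252.6 × 1.95 × 22.6 = 11132 J
Total: 10556 + 83358 + 106092 + 570118 + 11132 = 781256 J = 781 kJ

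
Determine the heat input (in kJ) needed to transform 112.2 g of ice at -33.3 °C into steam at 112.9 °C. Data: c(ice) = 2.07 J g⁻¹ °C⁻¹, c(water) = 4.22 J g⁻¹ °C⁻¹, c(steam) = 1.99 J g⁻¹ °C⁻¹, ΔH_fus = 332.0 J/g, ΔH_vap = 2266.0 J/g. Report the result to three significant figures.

q1 (heat ice -33.3→0.0 °C): 112.2 × 2.07 × 33.3 = 7734 J
q2 (melt at 0 °C): 112.2 × 332.0 = 37250 J
q3 (heat water 0.0→100.0 °C): 112.2 × 4.22 × 100.0 = 47348 J
q4 (vaporize at 100 °C): 112.2 × 2266.0 = 254245 J
q5 (heat steam 100.0→112.9 °C): 112.2 × 1.99 × 12.9 = 2880 J
Total: 7734 + 37250 + 47348 + 254245 + 2880 = 349457 J = 349 kJ

q = 349 kJ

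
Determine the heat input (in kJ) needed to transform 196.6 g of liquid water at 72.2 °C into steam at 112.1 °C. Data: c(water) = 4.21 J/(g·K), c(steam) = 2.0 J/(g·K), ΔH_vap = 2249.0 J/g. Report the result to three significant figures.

q1 (heat water 72.2→100.0 °C): 196.6 × 4.21 × 27.8 = 23010 J
q2 (vaporize at 100 °C): 196.6 × 2249.0 = 442153 J
q3 (heat steam 100.0→112.1 °C): 196.6 × 2.0 × 12.1 = 4758 J
Total: 23010 + 442153 + 4758 = 469921 J = 470 kJ

q = 470 kJ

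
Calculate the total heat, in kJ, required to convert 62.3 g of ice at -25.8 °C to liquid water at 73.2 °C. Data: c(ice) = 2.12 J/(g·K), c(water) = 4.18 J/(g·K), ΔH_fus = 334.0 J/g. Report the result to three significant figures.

q = 43.3 kJ

q1 (heat ice -25.8→0.0 °C): 62.3 × 2.12 × 25.8 = 3408 J
q2 (melt at 0 °C): 62.3 × 334.0 = 20808 J
q3 (heat water 0.0→73.2 °C): 62.3 × 4.18 × 73.2 = 19062 J
Total: 3408 + 20808 + 19062 = 43278 J = 43.3 kJ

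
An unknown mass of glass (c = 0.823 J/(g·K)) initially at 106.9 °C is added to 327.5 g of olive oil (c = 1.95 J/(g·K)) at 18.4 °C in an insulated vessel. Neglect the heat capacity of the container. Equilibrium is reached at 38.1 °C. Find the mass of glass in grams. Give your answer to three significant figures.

m = 222 g

q_gained = (327.5 × 1.95) × (38.1 − 18.4) = 12580 J
q_lost = m × 0.823 × (106.9 − 38.1) = 56.6224 m
m = 12580 / 56.6224 = 222 g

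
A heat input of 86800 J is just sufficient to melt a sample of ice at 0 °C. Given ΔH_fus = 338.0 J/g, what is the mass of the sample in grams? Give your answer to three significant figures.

m = q / ΔH_fus = 86800 J / 338.0 J/g = 257 g

m = 257 g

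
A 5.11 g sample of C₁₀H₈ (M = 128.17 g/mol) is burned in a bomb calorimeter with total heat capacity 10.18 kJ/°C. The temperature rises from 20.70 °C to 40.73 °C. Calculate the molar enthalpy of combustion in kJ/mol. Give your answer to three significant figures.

ΔT = 40.73 − 20.70 = 20.03 °C
q_cal = C_cal × ΔT = 10.18 × 20.03 = 203.9054 kJ
n = 5.11 / 128.17 = 0.03987 mol
q_rxn = −q_cal = -203.9054 kJ
ΔH = -203.9054 / 0.03987 = -5114 kJ/mol

ΔH = -5110 kJ/mol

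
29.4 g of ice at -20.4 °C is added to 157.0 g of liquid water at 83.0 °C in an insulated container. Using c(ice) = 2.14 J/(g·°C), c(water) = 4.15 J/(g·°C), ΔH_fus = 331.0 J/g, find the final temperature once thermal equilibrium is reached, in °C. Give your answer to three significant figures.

T_f = 55.7 °C

Heat to bring ice to 0 °C and melt it: q₁ = 29.4×2.14×20.4 + 29.4×331.0 = 11015 J
Heat the water can supply cooling to 0 °C: 157.0×4.15×83.0 = 54078.7 J > q₁, so all ice melts.
Energy balance: 157.0×4.15×(83.0 − T) = 11015 + 29.4×4.15×(T − 0)
651.55(83.0 − T) = 11015 + 122.01 T
54078.7 − 11015 = 773.56 T
T = 43063.7 / 773.56 = 55.67 °C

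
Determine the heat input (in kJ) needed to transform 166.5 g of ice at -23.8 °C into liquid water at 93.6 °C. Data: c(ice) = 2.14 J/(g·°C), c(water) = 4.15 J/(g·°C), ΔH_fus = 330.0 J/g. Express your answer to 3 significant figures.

q = 128 kJ

q1 (heat ice -23.8→0.0 °C): 166.5 × 2.14 × 23.8 = 8480 J
q2 (melt at 0 °C): 166.5 × 330.0 = 54945 J
q3 (heat water 0.0→93.6 °C): 166.5 × 4.15 × 93.6 = 64675 J
Total: 8480 + 54945 + 64675 = 128100 J = 128 kJ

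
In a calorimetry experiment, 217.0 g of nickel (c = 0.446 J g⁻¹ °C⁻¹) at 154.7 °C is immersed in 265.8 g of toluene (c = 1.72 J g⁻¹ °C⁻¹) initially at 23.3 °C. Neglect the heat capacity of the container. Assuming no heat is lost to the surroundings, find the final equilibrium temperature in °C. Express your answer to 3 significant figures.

T_f = 46.3 °C

Heat lost by nickel = heat gained by toluene.
(217.0)(0.446)(154.7 − T) = (265.8)(1.72)(T − 23.3)
96.782 (154.7 − T) = 457.176 (T − 23.3)
14972 − 96.782 T = 457.176 T − 10652
25624 = 553.958 T
T = 46.26 °C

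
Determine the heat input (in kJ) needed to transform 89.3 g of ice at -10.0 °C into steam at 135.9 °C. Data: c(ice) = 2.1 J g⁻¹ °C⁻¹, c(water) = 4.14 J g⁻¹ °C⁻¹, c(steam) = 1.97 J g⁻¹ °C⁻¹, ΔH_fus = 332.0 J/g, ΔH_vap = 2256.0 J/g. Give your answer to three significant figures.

q1 (heat ice -10.0→0.0 °C): 89.3 × 2.1 × 10.0 = 1875 J
q2 (melt at 0 °C): 89.3 × 332.0 = 29648 J
q3 (heat water 0.0→100.0 °C): 89.3 × 4.14 × 100.0 = 36970 J
q4 (vaporize at 100 °C): 89.3 × 2256.0 = 201461 J
q5 (heat steam 100.0→135.9 °C): 89.3 × 1.97 × 35.9 = 6316 J
Total: 1875 + 29648 + 36970 + 201461 + 6316 = 276270 J = 276 kJ

q = 276 kJ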